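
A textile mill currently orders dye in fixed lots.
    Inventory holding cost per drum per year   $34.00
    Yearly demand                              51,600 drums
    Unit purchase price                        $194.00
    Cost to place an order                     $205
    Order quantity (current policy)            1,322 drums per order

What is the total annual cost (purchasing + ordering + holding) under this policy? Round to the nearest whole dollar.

$10,040,876

Ordering: D/Q × S = 51,600/1,322 × $205 = $8,001.51
Holding:  Q/2 × H = 1,322/2 × $34 = $22,474.00
Purchase cost = D·C = 51,600 × 194 = $10,010,400.00
Total = $8,001.51 + $22,474.00 + $10,010,400.00 = $10,040,875.51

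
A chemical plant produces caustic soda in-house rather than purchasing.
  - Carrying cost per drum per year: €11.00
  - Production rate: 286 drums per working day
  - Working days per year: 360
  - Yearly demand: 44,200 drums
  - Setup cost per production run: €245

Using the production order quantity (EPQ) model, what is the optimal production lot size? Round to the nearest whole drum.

1,857 drums

d = 44,200/360 = 122.7778 drums/day;  effective holding cost H(1 − d/p) = 11·(1 − 122.7778/286) = 6.27778
Q* = √(2DS / H_eff) = √(2·44,200·245 / 6.27778) ≈ 1,857.40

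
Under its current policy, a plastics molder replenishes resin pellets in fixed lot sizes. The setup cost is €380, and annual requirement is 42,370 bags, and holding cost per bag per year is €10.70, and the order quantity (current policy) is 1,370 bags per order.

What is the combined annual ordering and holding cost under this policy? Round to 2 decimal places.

Orders/yr = 42,370/1,370 = 30.927; ordering cost = 30.927 × €380 = €11,752.26
Average inventory = 1,370/2 = 685; holding cost = 685 × €10.7 = €7,329.50
Total = €11,752.26 + €7,329.50 = €19,081.76

€19,081.76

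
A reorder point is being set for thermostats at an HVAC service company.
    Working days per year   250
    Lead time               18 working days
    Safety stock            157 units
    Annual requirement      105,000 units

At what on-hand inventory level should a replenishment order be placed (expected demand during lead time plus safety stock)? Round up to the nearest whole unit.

7,717 units

Daily demand d = 105,000 / 250 = 420.000 units/day
Demand during lead time = 420.000 × 18 = 7,560.00
Reorder point = 7,560.00 + 157 = 7,717.00 → round up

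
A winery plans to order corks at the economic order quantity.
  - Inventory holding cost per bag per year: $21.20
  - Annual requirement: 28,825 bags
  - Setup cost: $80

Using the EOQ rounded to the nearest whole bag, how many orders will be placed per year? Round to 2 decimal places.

Q* = √(2·D·S / H) = √(2·28,825·80 / 21.2) = √217,547.2 ≈ 466.42 → Q = 466
N = D/Q = 28,825/466 ≈ 61.856 orders/yr

61.86 orders per year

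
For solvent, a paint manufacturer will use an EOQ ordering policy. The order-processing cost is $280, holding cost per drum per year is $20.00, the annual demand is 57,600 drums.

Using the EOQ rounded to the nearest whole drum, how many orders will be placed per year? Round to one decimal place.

45.4 orders per year

2DS/H = 2·57,600·280/20 = 1,612,800.00
EOQ = √1,612,800.00 ≈ 1,269.96 → Q = 1,270
Orders per year = D/Q = 57,600 / 1,270 = 45.354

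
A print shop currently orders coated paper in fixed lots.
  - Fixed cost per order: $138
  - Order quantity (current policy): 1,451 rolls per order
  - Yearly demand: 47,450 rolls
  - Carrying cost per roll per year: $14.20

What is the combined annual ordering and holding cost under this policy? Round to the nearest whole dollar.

$14,815

Annual ordering cost = (D/Q)·S = (47,450/1,451) × 138 = $4,512.82
Annual holding cost  = (Q/2)·H = (1,451/2) × 14.2 = $10,302.10
Total = $4,512.82 + $10,302.10 = $14,814.92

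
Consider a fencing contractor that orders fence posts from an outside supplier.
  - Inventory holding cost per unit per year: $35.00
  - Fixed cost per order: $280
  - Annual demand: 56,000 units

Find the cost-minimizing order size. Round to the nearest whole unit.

947 units

2DS/H = 2·56,000·280/35 = 896,000.00
EOQ = √896,000.00 ≈ 946.57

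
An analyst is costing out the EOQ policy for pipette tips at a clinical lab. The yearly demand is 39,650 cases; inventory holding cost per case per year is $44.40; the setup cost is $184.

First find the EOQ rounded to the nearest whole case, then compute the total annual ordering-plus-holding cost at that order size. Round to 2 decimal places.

EOQ = √(2DS/H) = √(2 × 39,650 × 184 / 44.4)
    = √(328,630.63) ≈ 573.26 → Q = 573 cases
Annual ordering cost = (D/Q)·S = (39,650/573) × 184 = $12,732.29
Annual holding cost  = (Q/2)·H = (573/2) × 44.4 = $12,720.60
Total = $12,732.29 + $12,720.60 = $25,452.89

$25,452.89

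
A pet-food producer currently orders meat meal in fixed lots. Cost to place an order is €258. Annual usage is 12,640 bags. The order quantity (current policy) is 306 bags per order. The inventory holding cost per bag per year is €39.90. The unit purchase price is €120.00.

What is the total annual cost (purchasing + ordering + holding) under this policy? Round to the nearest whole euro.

Annual ordering cost = (D/Q)·S = (12,640/306) × 258 = €10,657.25
Annual holding cost  = (Q/2)·H = (306/2) × 39.9 = €6,104.70
Purchase cost = D·C = 12,640 × 120 = €1,516,800.00
Total = €10,657.25 + €6,104.70 + €1,516,800.00 = €1,533,561.95

€1,533,562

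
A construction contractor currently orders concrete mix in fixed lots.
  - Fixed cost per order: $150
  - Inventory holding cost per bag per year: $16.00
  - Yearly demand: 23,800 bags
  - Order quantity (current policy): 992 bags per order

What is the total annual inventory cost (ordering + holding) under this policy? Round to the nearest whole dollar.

Orders/yr = 23,800/992 = 23.992; ordering cost = 23.992 × $150 = $3,598.79
Average inventory = 992/2 = 496; holding cost = 496 × $16 = $7,936.00
Total = $3,598.79 + $7,936.00 = $11,534.79

$11,535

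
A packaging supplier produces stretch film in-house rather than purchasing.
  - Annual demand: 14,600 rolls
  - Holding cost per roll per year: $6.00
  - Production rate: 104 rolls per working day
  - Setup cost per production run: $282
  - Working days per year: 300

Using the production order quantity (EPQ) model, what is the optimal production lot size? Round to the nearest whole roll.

Daily demand d = 14,600/300 = 48.667; p = 104; 1 − d/p = 0.53205
EPQ = √(2DS / (H(1 − d/p)))
    = √(2 × 14,600 × 282 / (6 × 0.53205)) ≈ 1,606.07

1,606 rolls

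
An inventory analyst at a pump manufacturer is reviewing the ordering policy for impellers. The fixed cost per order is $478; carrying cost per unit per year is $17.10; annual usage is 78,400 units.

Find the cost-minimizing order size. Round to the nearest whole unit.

2,094 units

Optimal lot size Q* = (2 × 78,400 × $478 / $17.1)^½ ≈ 2,093.58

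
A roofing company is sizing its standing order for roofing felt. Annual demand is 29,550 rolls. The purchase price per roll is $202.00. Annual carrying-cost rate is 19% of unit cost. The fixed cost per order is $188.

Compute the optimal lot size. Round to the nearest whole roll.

Holding cost per roll per year: H = 19% × $202 = $38.3800
EOQ = √(2DS/H) = √(2 × 29,550 × 188 / 38.38)
    = √(289,494.53) ≈ 538.05

538 rolls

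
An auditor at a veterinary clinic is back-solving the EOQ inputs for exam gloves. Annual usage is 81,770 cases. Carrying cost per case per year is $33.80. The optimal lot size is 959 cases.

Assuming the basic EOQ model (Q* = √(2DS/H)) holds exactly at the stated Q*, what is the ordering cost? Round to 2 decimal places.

EOQ relation: Q² = 2DS/H, so rearrange for the unknown.
S = Q²H / (2D) = 959² × 33.8 / (2 × 81,770) = 190.0772

$190.08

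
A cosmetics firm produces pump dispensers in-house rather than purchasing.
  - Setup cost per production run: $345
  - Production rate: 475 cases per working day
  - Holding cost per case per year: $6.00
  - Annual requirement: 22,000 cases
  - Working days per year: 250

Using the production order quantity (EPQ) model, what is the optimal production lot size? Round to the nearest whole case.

Daily demand d = 22,000/250 = 88.000; p = 475; 1 − d/p = 0.81474
EPQ = √(2DS / (H(1 − d/p)))
    = √(2 × 22,000 × 345 / (6 × 0.81474)) ≈ 1,762.19

1,762 cases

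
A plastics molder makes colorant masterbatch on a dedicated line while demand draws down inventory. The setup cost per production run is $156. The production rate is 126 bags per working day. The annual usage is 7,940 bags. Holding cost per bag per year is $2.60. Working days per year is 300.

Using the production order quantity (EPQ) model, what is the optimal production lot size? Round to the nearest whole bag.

d = 7,940/300 = 26.4667 bags/day;  effective holding cost H(1 − d/p) = 2.6·(1 − 26.4667/126) = 2.05386
Q* = √(2DS / H_eff) = √(2·7,940·156 / 2.05386) ≈ 1,098.25

1,098 bags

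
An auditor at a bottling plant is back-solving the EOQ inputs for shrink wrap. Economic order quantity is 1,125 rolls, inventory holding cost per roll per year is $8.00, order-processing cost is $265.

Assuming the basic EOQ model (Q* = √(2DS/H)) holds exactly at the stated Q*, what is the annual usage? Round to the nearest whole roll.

Since Q* = (2DS/H)^½, squaring gives Q*²·H = 2DS.
D = Q²H / (2S) = 1,125² × 8 / (2 × 265) = 19,103.77

19,104 rolls per year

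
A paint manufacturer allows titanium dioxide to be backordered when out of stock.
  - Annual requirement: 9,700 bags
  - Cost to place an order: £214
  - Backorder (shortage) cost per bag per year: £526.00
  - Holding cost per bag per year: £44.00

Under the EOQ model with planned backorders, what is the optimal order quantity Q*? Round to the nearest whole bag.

Q* = √(2DS/H) · √((H + b)/b)
   = √(2 × 9,700 × 214 / 44) · √((44 + 526) / 526)
   = 307.172 × 1.0410 ≈ 319.76

320 bags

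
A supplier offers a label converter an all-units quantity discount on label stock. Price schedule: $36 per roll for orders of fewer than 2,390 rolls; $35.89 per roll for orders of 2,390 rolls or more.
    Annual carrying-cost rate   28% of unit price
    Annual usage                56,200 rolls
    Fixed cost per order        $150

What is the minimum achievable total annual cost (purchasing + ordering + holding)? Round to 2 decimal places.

$2,032,553.99

H₁ = 28%×$36 = $10.0800;  H₂ = 28%×$35.89 = $10.0492
EOQ₁ = √(2×56,200×150/10.0800) = 1,293.30  (< 2,390, feasible at tier 1)
EOQ₂ = √(2×56,200×150/10.0492) = 1,295.28  (< 2,390 → use Q = 2,390 at tier-2 price)
TC(tier 1 (EOQ₁), Q≈1,293.3) = $2,036,236.44
TC(tier 2, Q≈2,390.0) = $2,032,553.99
Minimum at tier 2: $2,032,553.99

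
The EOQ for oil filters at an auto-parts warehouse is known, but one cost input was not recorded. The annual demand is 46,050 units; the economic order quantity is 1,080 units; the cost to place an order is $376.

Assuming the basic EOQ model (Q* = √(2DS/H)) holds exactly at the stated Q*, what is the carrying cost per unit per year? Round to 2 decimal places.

$29.69

From Q* = √(2DS/H) ⇒ Q*² = 2DS/H.
H = 2DS / Q² = 2 × 46,050 × 376 / 1,080² = 29.6893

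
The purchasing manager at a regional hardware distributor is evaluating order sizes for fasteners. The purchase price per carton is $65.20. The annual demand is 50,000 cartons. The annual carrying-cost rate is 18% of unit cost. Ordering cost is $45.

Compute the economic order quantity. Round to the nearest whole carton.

H = i·C = 0.18 × $65.2 = $11.7360 per carton-year
Q* = √(2·D·S / H) = √(2·50,000·45 / 11.736) = √383,435.6 ≈ 619.22

619 cartons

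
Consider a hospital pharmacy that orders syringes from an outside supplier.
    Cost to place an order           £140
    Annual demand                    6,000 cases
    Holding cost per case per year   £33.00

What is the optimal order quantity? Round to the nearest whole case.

Q* = √(2·D·S / H) = √(2·6,000·140 / 33) = √50,909.1 ≈ 225.63

226 cases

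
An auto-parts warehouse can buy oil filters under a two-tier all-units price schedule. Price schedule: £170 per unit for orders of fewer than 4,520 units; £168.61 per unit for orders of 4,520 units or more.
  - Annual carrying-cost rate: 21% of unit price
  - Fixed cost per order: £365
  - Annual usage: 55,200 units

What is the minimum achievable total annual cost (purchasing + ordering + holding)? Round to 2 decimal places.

H₁ = 21%×£170 = £35.7000;  H₂ = 21%×£168.61 = £35.4081
EOQ₁ = √(2×55,200×365/35.7000) = 1,062.42  (< 4,520, feasible at tier 1)
EOQ₂ = √(2×55,200×365/35.4081) = 1,066.79  (< 4,520 → use Q = 4,520 at tier-2 price)
TC(tier 1 (EOQ₁), Q≈1,062.4) = £9,421,928.45
TC(tier 2, Q≈4,520.0) = £9,391,751.83
Minimum at tier 2: £9,391,751.83

£9,391,751.83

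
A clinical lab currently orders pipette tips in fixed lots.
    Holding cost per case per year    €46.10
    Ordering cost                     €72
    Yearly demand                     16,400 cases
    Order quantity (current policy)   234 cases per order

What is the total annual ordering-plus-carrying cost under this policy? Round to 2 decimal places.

Orders/yr = 16,400/234 = 70.085; ordering cost = 70.085 × €72 = €5,046.15
Average inventory = 234/2 = 117; holding cost = 117 × €46.1 = €5,393.70
Total = €5,046.15 + €5,393.70 = €10,439.85

€10,439.85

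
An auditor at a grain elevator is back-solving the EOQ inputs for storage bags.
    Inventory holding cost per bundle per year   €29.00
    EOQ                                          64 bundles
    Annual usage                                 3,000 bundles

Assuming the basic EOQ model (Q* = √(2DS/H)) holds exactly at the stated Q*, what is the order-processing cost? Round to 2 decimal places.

€19.80

From Q* = √(2DS/H) ⇒ Q*² = 2DS/H.
S = Q²H / (2D) = 64² × 29 / (2 × 3,000) = 19.7973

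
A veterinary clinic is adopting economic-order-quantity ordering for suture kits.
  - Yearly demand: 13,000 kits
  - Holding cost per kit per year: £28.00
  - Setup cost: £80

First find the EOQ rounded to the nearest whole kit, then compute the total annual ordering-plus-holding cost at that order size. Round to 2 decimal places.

£7,631.52

Q* = √(2·D·S / H) = √(2·13,000·80 / 28) = √74,285.7 ≈ 272.55 → Q = 273 kits
Annual ordering cost = (D/Q)·S = (13,000/273) × 80 = £3,809.52
Annual holding cost  = (Q/2)·H = (273/2) × 28 = £3,822.00
Total = £3,809.52 + £3,822.00 = £7,631.52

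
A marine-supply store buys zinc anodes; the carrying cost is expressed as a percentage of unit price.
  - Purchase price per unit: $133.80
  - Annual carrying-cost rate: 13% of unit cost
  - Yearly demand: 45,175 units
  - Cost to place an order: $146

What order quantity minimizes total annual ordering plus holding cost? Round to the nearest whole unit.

H = i·C = 0.13 × $133.8 = $17.3940 per unit-year
2DS/H = 2·45,175·146/17.394 = 758,370.70
EOQ = √758,370.70 ≈ 870.84

871 units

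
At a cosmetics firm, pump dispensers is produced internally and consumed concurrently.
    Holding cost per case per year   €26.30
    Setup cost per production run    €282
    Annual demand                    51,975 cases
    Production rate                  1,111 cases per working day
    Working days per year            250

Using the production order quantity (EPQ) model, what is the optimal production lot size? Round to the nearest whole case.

1,171 cases

Daily demand d = 51,975/250 = 207.900; p = 1111; 1 − d/p = 0.81287
EPQ = √(2DS / (H(1 − d/p)))
    = √(2 × 51,975 × 282 / (26.3 × 0.81287)) ≈ 1,170.98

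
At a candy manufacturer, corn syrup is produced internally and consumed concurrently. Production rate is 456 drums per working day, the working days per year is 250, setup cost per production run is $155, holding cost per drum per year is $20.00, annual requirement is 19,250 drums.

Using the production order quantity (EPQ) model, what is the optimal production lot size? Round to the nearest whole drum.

d = 19,250/250 = 77.0000 drums/day;  effective holding cost H(1 − d/p) = 20·(1 − 77.0000/456) = 16.62281
Q* = √(2DS / H_eff) = √(2·19,250·155 / 16.62281) ≈ 599.16

599 drums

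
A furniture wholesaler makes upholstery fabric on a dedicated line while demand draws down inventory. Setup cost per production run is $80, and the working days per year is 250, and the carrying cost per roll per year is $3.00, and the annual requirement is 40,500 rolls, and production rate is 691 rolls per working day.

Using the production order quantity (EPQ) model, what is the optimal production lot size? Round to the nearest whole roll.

Daily demand d = 40,500/250 = 162.000; p = 691; 1 − d/p = 0.76556
EPQ = √(2DS / (H(1 − d/p)))
    = √(2 × 40,500 × 80 / (3 × 0.76556)) ≈ 1,679.72

1,680 rolls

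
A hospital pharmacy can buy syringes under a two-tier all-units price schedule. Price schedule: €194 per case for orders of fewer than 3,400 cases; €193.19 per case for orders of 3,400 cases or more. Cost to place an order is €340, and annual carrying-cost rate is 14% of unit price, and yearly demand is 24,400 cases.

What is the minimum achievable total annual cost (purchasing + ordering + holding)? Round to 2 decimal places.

H₁ = 14%×€194 = €27.1600;  H₂ = 14%×€193.19 = €27.0466
EOQ₁ = √(2×24,400×340/27.1600) = 781.60  (< 3,400, feasible at tier 1)
EOQ₂ = √(2×24,400×340/27.0466) = 783.24  (< 3,400 → use Q = 3,400 at tier-2 price)
TC(tier 1 (EOQ₁), Q≈781.6) = €4,754,828.25
TC(tier 2, Q≈3,400.0) = €4,762,255.22
Minimum at tier 1 (EOQ₁): €4,754,828.25

€4,754,828.25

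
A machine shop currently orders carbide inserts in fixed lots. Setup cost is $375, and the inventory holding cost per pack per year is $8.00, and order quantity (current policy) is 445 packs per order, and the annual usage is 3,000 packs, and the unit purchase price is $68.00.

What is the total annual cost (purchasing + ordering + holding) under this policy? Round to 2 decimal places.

$208,308.09

Orders/yr = 3,000/445 = 6.742; ordering cost = 6.742 × $375 = $2,528.09
Average inventory = 445/2 = 222.5; holding cost = 222.5 × $8 = $1,780.00
Purchase cost = D·C = 3,000 × 68 = $204,000.00
Total = $2,528.09 + $1,780.00 + $204,000.00 = $208,308.09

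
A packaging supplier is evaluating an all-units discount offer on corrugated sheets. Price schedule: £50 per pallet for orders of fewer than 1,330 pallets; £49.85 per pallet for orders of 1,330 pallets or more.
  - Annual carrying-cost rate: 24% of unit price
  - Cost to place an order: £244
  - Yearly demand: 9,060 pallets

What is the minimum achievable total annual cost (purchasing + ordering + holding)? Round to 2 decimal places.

£460,283.91

H₁ = 24%×£50 = £12.0000;  H₂ = 24%×£49.85 = £11.9640
EOQ₁ = √(2×9,060×244/12.0000) = 606.99  (< 1,330, feasible at tier 1)
EOQ₂ = √(2×9,060×244/11.9640) = 607.91  (< 1,330 → use Q = 1,330 at tier-2 price)
TC(tier 1 (EOQ₁), Q≈607.0) = £460,283.91
TC(tier 2, Q≈1,330.0) = £461,259.20
Minimum at tier 1 (EOQ₁): £460,283.91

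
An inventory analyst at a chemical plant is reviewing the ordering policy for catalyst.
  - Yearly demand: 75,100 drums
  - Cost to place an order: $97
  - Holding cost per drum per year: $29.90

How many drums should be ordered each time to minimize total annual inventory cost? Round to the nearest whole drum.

698 drums

2DS/H = 2·75,100·97/29.9 = 487,270.90
EOQ = √487,270.90 ≈ 698.05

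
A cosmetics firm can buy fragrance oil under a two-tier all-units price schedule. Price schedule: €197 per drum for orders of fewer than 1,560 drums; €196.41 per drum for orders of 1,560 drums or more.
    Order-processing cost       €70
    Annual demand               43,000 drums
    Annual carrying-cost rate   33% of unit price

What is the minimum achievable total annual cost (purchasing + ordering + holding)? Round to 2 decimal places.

€8,490,782.83

H₁ = 33%×€197 = €65.0100;  H₂ = 33%×€196.41 = €64.8153
EOQ₁ = √(2×43,000×70/65.0100) = 304.30  (< 1,560, feasible at tier 1)
EOQ₂ = √(2×43,000×70/64.8153) = 304.76  (< 1,560 → use Q = 1,560 at tier-2 price)
TC(tier 1 (EOQ₁), Q≈304.3) = €8,490,782.83
TC(tier 2, Q≈1,560.0) = €8,498,115.42
Minimum at tier 1 (EOQ₁): €8,490,782.83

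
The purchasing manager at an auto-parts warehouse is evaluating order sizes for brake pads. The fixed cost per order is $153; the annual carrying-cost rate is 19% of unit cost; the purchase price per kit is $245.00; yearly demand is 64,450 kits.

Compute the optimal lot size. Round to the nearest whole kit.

Holding cost per kit per year: H = 19% × $245 = $46.5500
Optimal lot size Q* = (2 × 64,450 × $153 / $46.55)^½ ≈ 650.90

651 kits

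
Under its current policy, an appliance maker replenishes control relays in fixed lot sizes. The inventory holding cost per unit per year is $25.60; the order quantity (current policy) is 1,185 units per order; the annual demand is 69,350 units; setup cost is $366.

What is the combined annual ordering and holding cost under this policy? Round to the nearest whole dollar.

Ordering: D/Q × S = 69,350/1,185 × $366 = $21,419.49
Holding:  Q/2 × H = 1,185/2 × $25.6 = $15,168.00
Total = $21,419.49 + $15,168.00 = $36,587.49

$36,587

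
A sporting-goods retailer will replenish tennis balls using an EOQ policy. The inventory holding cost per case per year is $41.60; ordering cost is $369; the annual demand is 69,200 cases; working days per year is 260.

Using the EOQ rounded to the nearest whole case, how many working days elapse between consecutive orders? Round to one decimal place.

4.2 days

Q* = √(2·D·S / H) = √(2·69,200·369 / 41.6) = √1,227,634.6 ≈ 1,107.99 → Q = 1,108 cases
T = Q/D × 260 days = 1,108/69,200 × 260 = 4.163 days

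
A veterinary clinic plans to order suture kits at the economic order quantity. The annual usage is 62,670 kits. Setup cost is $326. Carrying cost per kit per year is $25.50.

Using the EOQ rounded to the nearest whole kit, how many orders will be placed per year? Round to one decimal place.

2DS/H = 2·62,670·326/25.5 = 1,602,385.88
EOQ = √1,602,385.88 ≈ 1,265.85 → Q = 1,266
Orders per year = D/Q = 62,670 / 1,266 = 49.502

49.5 orders per year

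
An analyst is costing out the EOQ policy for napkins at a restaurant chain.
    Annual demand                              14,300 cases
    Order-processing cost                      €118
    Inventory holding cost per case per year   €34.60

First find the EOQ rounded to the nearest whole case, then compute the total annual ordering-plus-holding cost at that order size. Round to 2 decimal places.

€10,805.93

2DS/H = 2·14,300·118/34.6 = 97,537.57
EOQ = √97,537.57 ≈ 312.31 → Q = 312 cases
Orders/yr = 14,300/312 = 45.833; ordering cost = 45.833 × €118 = €5,408.33
Average inventory = 312/2 = 156; holding cost = 156 × €34.6 = €5,397.60
Total = €5,408.33 + €5,397.60 = €10,805.93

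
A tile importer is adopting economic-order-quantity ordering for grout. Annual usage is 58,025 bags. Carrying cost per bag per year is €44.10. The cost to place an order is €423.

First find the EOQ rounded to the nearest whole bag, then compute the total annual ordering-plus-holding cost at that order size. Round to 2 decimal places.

2DS/H = 2·58,025·423/44.1 = 1,113,132.65
EOQ = √1,113,132.65 ≈ 1,055.05 → Q = 1,055 bags
Orders/yr = 58,025/1,055 = 55.000; ordering cost = 55.000 × €423 = €23,265.00
Average inventory = 1,055/2 = 527.5; holding cost = 527.5 × €44.1 = €23,262.75
Total = €23,265.00 + €23,262.75 = €46,527.75

€46,527.75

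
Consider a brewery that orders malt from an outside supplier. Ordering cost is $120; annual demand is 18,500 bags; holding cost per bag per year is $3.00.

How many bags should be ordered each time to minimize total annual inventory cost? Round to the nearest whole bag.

EOQ = √(2DS/H) = √(2 × 18,500 × 120 / 3)
    = √(1,480,000.00) ≈ 1,216.55

1,217 bags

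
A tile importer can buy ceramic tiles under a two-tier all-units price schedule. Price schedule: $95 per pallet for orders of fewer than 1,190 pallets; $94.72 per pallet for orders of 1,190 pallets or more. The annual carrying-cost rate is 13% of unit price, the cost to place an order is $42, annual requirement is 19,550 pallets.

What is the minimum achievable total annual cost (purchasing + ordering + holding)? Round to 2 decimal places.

$1,859,792.59

H₁ = 13%×$95 = $12.3500;  H₂ = 13%×$94.72 = $12.3136
EOQ₁ = √(2×19,550×42/12.3500) = 364.65  (< 1,190, feasible at tier 1)
EOQ₂ = √(2×19,550×42/12.3136) = 365.19  (< 1,190 → use Q = 1,190 at tier-2 price)
TC(tier 1 (EOQ₁), Q≈364.7) = $1,861,753.46
TC(tier 2, Q≈1,190.0) = $1,859,792.59
Minimum at tier 2: $1,859,792.59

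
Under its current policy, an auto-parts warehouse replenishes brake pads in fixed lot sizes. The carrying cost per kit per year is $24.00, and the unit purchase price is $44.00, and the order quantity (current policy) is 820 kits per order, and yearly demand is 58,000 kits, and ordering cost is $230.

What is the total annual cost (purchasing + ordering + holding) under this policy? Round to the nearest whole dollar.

$2,578,108

Ordering: D/Q × S = 58,000/820 × $230 = $16,268.29
Holding:  Q/2 × H = 820/2 × $24 = $9,840.00
Purchase cost = D·C = 58,000 × 44 = $2,552,000.00
Total = $16,268.29 + $9,840.00 + $2,552,000.00 = $2,578,108.29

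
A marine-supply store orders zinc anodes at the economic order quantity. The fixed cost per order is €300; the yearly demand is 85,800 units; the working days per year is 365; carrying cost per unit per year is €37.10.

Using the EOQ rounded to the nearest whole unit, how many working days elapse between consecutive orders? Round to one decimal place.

5.0 days

Optimal lot size Q* = (2 × 85,800 × €300 / €37.1)^½ ≈ 1,177.96 → Q = 1,178 units
Days between orders = 365 / (D/Q) = 365 / 72.835 ≈ 5.011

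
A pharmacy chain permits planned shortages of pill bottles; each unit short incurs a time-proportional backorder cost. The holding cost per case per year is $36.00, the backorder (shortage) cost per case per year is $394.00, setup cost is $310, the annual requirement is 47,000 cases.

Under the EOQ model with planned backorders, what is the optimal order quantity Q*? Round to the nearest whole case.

940 cases

Q* = √(2DS/H) · √((H + b)/b)
   = √(2 × 47,000 × 310 / 36) · √((36 + 394) / 394)
   = 899.691 × 1.0447 ≈ 939.90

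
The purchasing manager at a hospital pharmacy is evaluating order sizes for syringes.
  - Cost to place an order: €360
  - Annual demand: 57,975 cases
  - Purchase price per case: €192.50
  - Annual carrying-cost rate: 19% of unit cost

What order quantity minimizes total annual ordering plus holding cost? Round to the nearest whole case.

H = i·C = 0.19 × €192.5 = €36.5750 per case-year
Q* = √(2·D·S / H) = √(2·57,975·360 / 36.575) = √1,141,271.4 ≈ 1,068.30

1,068 cases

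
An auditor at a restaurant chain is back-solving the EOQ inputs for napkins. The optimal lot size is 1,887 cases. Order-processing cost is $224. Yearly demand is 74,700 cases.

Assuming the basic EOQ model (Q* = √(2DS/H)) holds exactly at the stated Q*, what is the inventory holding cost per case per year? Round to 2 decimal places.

From Q* = √(2DS/H) ⇒ Q*² = 2DS/H.
H = 2DS / Q² = 2 × 74,700 × 224 / 1,887² = 9.3984

$9.40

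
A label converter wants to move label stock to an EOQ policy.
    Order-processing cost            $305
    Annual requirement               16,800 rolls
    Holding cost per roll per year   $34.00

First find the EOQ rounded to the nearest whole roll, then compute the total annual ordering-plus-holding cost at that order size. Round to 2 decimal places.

2DS/H = 2·16,800·305/34 = 301,411.76
EOQ = √301,411.76 ≈ 549.01 → Q = 549 rolls
Ordering: D/Q × S = 16,800/549 × $305 = $9,333.33
Holding:  Q/2 × H = 549/2 × $34 = $9,333.00
Total = $9,333.33 + $9,333.00 = $18,666.33

$18,666.33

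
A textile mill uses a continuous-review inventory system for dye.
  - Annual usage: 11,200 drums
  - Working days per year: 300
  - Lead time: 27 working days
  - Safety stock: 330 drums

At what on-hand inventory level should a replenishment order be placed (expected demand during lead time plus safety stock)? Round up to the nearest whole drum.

Daily demand d = 11,200 / 300 = 37.333 drums/day
Demand during lead time = 37.333 × 27 = 1,008.00
Reorder point = 1,008.00 + 330 = 1,338.00 → round up

1,338 drums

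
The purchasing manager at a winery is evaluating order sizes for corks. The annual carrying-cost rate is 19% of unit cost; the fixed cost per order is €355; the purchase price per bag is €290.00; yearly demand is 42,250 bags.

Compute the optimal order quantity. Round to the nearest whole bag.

738 bags

Carrying cost H = €290 × 19% = €55.1000/bag/yr
Optimal lot size Q* = (2 × 42,250 × €355 / €55.1)^½ ≈ 737.85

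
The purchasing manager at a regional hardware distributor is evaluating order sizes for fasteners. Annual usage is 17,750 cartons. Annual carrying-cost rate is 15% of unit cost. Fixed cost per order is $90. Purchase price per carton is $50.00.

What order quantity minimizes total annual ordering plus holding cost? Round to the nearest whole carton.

Carrying cost H = $50 × 15% = $7.5000/carton/yr
EOQ = √(2DS/H) = √(2 × 17,750 × 90 / 7.5)
    = √(426,000.00) ≈ 652.69

653 cartons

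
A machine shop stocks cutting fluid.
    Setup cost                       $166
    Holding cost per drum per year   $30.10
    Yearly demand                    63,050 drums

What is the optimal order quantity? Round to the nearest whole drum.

2DS/H = 2·63,050·166/30.1 = 695,435.22
EOQ = √695,435.22 ≈ 833.93

834 drums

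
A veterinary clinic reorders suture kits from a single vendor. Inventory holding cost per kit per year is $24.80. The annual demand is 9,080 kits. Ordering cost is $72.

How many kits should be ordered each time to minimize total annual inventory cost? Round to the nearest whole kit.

2DS/H = 2·9,080·72/24.8 = 52,722.58
EOQ = √52,722.58 ≈ 229.61

230 kits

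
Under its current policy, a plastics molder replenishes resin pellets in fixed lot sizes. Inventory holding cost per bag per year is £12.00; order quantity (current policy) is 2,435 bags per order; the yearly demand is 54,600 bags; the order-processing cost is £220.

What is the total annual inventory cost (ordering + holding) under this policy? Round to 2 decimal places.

Orders/yr = 54,600/2,435 = 22.423; ordering cost = 22.423 × £220 = £4,933.06
Average inventory = 2,435/2 = 1217.5; holding cost = 1217.5 × £12 = £14,610.00
Total = £4,933.06 + £14,610.00 = £19,543.06

£19,543.06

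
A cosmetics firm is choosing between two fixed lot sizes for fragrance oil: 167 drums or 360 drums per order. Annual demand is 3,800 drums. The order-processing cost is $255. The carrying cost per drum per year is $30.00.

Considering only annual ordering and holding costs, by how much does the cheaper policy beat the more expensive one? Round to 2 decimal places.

$215.73

TC(Q) = (D/Q)S + (Q/2)H
TC(167) = (3,800/167)×255 + (167/2)×30 = $8,307.40
TC(360) = (3,800/360)×255 + (360/2)×30 = $8,091.67
|ΔTC| = |$8,307.40 − $8,091.67| = $215.73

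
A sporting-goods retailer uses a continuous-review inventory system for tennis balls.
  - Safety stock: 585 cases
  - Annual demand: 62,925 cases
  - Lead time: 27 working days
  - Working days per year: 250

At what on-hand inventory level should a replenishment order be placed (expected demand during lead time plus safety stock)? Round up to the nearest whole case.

Daily demand d = 62,925 / 250 = 251.700 cases/day
Demand during lead time = 251.700 × 27 = 6,795.90
Reorder point = 6,795.90 + 585 = 7,380.90 → round up

7,381 cases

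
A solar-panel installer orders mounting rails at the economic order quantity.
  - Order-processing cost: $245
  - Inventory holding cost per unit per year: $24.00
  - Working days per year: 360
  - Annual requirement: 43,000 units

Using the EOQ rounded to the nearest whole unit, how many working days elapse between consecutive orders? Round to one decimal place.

7.8 days

Q* = √(2·D·S / H) = √(2·43,000·245 / 24) = √877,916.7 ≈ 936.97 → Q = 937 units
Cycle time = (working days × Q)/D = (360 × 937) / 43,000 = 7.845 days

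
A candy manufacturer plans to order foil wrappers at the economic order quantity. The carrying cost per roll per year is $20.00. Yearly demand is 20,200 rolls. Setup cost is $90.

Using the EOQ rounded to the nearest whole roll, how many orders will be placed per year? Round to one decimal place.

EOQ = √(2DS/H) = √(2 × 20,200 × 90 / 20)
    = √(181,800.00) ≈ 426.38 → Q = 426
Orders per year = D/Q = 20,200 / 426 = 47.418

47.4 orders per year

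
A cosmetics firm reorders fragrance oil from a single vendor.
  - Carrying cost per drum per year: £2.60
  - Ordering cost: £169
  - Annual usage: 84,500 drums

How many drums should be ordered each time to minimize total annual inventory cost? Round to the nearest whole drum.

3,314 drums

EOQ = √(2DS/H) = √(2 × 84,500 × 169 / 2.6)
    = √(10,985,000.00) ≈ 3,314.36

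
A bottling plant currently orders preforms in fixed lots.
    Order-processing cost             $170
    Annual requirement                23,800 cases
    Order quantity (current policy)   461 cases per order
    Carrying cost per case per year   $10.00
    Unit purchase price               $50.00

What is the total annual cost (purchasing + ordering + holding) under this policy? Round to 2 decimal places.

Annual ordering cost = (D/Q)·S = (23,800/461) × 170 = $8,776.57
Annual holding cost  = (Q/2)·H = (461/2) × 10 = $2,305.00
Purchase cost = D·C = 23,800 × 50 = $1,190,000.00
Total = $8,776.57 + $2,305.00 + $1,190,000.00 = $1,201,081.57

$1,201,081.57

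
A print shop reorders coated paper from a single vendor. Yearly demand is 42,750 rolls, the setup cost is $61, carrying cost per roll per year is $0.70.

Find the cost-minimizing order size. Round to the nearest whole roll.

2,730 rolls

Optimal lot size Q* = (2 × 42,750 × $61 / $0.7)^½ ≈ 2,729.60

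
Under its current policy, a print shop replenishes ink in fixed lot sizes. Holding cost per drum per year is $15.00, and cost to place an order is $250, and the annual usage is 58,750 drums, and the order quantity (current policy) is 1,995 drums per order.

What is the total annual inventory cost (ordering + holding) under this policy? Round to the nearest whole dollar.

Ordering: D/Q × S = 58,750/1,995 × $250 = $7,362.16
Holding:  Q/2 × H = 1,995/2 × $15 = $14,962.50
Total = $7,362.16 + $14,962.50 = $22,324.66

$22,325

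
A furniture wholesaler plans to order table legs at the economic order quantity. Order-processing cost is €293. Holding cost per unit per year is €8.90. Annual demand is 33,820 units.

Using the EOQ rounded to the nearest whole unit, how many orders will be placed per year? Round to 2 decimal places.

22.67 orders per year

Optimal lot size Q* = (2 × 33,820 × €293 / €8.9)^½ ≈ 1,492.25 → Q = 1,492
N = D/Q = 33,820/1,492 ≈ 22.668 orders/yr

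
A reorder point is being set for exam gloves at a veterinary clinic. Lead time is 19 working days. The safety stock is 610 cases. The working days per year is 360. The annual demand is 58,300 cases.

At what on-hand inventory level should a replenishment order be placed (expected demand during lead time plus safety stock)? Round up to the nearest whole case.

3,687 cases

Daily demand d = 58,300 / 360 = 161.944 cases/day
Demand during lead time = 161.944 × 19 = 3,076.94
Reorder point = 3,076.94 + 610 = 3,686.94 → round up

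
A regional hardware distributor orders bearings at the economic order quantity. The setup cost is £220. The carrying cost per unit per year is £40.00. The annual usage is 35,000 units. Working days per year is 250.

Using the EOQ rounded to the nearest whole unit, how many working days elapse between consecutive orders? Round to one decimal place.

4.4 days

Optimal lot size Q* = (2 × 35,000 × £220 / £40)^½ ≈ 620.48 → Q = 620 units
Days between orders = 250 / (D/Q) = 250 / 56.452 ≈ 4.429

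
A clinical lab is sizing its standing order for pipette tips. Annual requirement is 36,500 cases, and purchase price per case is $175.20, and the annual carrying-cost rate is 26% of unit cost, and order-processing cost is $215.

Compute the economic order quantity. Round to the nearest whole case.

587 cases

Carrying cost H = $175.2 × 26% = $45.5520/case/yr
Optimal lot size Q* = (2 × 36,500 × $215 / $45.552)^½ ≈ 586.98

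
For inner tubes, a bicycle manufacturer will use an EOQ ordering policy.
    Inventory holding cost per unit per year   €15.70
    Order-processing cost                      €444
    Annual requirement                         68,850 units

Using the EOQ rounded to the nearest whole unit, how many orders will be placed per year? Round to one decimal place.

34.9 orders per year

Optimal lot size Q* = (2 × 68,850 × €444 / €15.7)^½ ≈ 1,973.37 → Q = 1,973
Orders per year = D/Q = 68,850 / 1,973 = 34.896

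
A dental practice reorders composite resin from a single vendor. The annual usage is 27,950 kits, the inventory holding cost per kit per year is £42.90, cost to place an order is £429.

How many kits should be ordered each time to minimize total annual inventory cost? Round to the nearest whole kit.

748 kits

Optimal lot size Q* = (2 × 27,950 × £429 / £42.9)^½ ≈ 747.66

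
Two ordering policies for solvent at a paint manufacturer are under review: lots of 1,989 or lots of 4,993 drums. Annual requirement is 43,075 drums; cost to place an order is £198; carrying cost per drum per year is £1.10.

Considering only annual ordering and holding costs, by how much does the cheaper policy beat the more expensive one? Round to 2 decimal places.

£927.65

TC(Q) = (D/Q)S + (Q/2)H
TC(1,989) = (43,075/1,989)×198 + (1,989/2)×1.1 = £5,381.96
TC(4,993) = (43,075/4,993)×198 + (4,993/2)×1.1 = £4,454.31
|ΔTC| = |£5,381.96 − £4,454.31| = £927.65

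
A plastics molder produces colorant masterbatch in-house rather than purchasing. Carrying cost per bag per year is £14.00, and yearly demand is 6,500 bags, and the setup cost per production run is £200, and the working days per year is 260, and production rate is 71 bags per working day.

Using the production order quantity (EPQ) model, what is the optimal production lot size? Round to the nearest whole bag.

535 bags

d = 6,500/260 = 25.0000 bags/day;  effective holding cost H(1 − d/p) = 14·(1 − 25.0000/71) = 9.07042
Q* = √(2DS / H_eff) = √(2·6,500·200 / 9.07042) ≈ 535.39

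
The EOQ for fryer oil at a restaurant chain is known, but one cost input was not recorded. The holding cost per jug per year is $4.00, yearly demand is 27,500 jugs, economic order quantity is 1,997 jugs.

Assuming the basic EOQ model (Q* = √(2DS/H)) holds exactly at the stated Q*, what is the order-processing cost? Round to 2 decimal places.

EOQ relation: Q² = 2DS/H, so rearrange for the unknown.
S = Q²H / (2D) = 1,997² × 4 / (2 × 27,500) = 290.0370

$290.04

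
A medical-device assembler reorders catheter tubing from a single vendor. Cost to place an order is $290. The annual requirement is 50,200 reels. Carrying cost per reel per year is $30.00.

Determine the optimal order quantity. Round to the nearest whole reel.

985 reels

Q* = √(2·D·S / H) = √(2·50,200·290 / 30) = √970,533.3 ≈ 985.16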